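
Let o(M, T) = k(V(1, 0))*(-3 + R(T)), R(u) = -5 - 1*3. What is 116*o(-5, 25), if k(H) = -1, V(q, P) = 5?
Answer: 1276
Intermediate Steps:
R(u) = -8 (R(u) = -5 - 3 = -8)
o(M, T) = 11 (o(M, T) = -(-3 - 8) = -1*(-11) = 11)
116*o(-5, 25) = 116*11 = 1276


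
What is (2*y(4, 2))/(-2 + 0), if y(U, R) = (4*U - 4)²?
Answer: -144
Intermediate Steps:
y(U, R) = (-4 + 4*U)²
(2*y(4, 2))/(-2 + 0) = (2*(16*(-1 + 4)²))/(-2 + 0) = (2*(16*3²))/(-2) = (2*(16*9))*(-½) = (2*144)*(-½) = 288*(-½) = -144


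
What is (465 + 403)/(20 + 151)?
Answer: 868/171 ≈ 5.0760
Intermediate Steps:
(465 + 403)/(20 + 151) = 868/171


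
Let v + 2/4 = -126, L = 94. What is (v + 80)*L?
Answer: -4371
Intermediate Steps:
v = -253/2 (v = -1/2 - 126 = -253/2 ≈ -126.50)
(v + 80)*L = (-253/2 + 80)*94 = -93/2*94 = -4371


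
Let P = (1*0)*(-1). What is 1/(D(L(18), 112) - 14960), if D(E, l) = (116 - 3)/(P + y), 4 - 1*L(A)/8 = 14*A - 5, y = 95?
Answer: -95/1421087 ≈ -6.6850e-5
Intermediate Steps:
P = 0 (P = 0*(-1) = 0)
L(A) = 72 - 112*A (L(A) = 32 - 8*(14*A - 5) = 32 - 8*(-5 + 14*A) = 32 + (40 - 112*A) = 72 - 112*A)
D(E, l) = 113/95 (D(E, l) = (116 - 3)/(0 + 95) = 113/95)
1/(D(L(18), 112) - 14960) = 1/(113/95 - 14960) = 1/(-1421087/95) = -95/1421087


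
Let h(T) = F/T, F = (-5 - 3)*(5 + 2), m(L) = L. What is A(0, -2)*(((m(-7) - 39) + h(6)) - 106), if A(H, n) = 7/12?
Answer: -847/9 ≈ -94.111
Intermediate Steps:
A(H, n) = 7/12 (A(H, n) = 7*(1/12) = 7/12)
F = -56 (F = -8*7 = -56)
h(T) = -56/T
A(0, -2)*(((m(-7) - 39) + h(6)) - 106) = 7*(((-7 - 39) - 56/6) - 106)/12 = 7*((-46 - 56*⅙) - 106)/12 = 7*((-46 - 28/3) - 106)/12 = 7*(-166/3 - 106)/12 = (7/12)*(-484/3) = -847/9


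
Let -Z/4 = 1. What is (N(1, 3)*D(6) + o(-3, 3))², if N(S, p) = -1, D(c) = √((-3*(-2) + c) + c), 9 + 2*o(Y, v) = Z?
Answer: 241/4 + 39*√2 ≈ 115.40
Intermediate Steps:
Z = -4 (Z = -4*1 = -4)
o(Y, v) = -13/2 (o(Y, v) = -9/2 + (½)*(-4) = -9/2 - 2 = -13/2)
D(c) = √(6 + 2*c) (D(c) = √((6 + c) + c) = √(6 + 2*c))
(N(1, 3)*D(6) + o(-3, 3))² = (-√(6 + 2*6) - 13/2)² = (-√(6 + 12) - 13/2)² = (-√18 - 13/2)² = (-3*√2 - 13/2)² = (-13/2 - 3*√2)²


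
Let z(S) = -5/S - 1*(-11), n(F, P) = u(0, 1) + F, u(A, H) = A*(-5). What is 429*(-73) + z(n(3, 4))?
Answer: -93923/3 ≈ -31308.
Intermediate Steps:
u(A, H) = -5*A
n(F, P) = F (n(F, P) = -5*0 + F = 0 + F = F)
z(S) = 11 - 5/S (z(S) = -5/S + 11 = 11 - 5/S)
429*(-73) + z(n(3, 4)) = 429*(-73) + (11 - 5/3) = -31317 + (11 - 5*⅓) = -31317 + (11 - 5/3) = -31317 + 28/3 = -93923/3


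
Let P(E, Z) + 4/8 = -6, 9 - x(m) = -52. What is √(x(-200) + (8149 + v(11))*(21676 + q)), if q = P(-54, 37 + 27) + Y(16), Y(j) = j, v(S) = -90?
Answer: √699054022/2 ≈ 13220.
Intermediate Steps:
x(m) = 61 (x(m) = 9 - 1*(-52) = 9 + 52 = 61)
P(E, Z) = -13/2 (P(E, Z) = -½ - 6 = -13/2)
q = 19/2 (q = -13/2 + 16 = 19/2 ≈ 9.5000)
√(x(-200) + (8149 + v(11))*(21676 + q)) = √(61 + (8149 - 90)*(21676 + 19/2)) = √(61 + 8059*(43371/2)) = √(61 + 349526889/2) = √(349527011/2) = √699054022/2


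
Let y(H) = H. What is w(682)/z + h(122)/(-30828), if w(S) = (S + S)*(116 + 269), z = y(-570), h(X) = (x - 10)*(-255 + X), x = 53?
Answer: -77075029/83676 ≈ -921.11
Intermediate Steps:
h(X) = -10965 + 43*X (h(X) = (53 - 10)*(-255 + X) = 43*(-255 + X) = -10965 + 43*X)
z = -570
w(S) = 770*S (w(S) = (2*S)*385 = 770*S)
w(682)/z + h(122)/(-30828) = (770*682)/(-570) + (-10965 + 43*122)/(-30828) = 525140*(-1/570) + (-10965 + 5246)*(-1/30828) = -52514/57 - 5719*(-1/30828) = -52514/57 + 817/4404 = -77075029/83676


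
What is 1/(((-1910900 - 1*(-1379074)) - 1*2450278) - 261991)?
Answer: -1/3244095 ≈ -3.0825e-7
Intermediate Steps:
1/(((-1910900 - 1*(-1379074)) - 1*2450278) - 261991) = 1/(((-1910900 + 1379074) - 2450278) - 261991) = 1/((-531826 - 2450278) - 261991) = 1/(-2982104 - 261991) = 1/(-3244095) = -1/3244095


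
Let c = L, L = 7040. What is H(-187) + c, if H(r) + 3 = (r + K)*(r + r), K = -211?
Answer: 155889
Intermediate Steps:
c = 7040
H(r) = -3 + 2*r*(-211 + r) (H(r) = -3 + (r - 211)*(r + r) = -3 + (-211 + r)*(2*r) = -3 + 2*r*(-211 + r))
H(-187) + c = (-3 - 422*(-187) + 2*(-187)²) + 7040 = (-3 + 78914 + 2*34969) + 7040 = (-3 + 78914 + 69938) + 7040 = 148849 + 7040 = 155889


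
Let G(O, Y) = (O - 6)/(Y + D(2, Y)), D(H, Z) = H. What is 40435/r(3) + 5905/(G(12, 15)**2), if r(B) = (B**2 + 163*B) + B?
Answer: 285478235/6012 ≈ 47485.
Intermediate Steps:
r(B) = B**2 + 164*B
G(O, Y) = (-6 + O)/(2 + Y) (G(O, Y) = (O - 6)/(Y + 2) = (-6 + O)/(2 + Y))
40435/r(3) + 5905/(G(12, 15)**2) = 40435/((3*(164 + 3))) + 5905/(((-6 + 12)/(2 + 15))**2) = 40435/((3*167)) + 5905/((6/17)**2) = 40435/501 + 5905/(((1/17)*6)**2) = 40435*(1/501) + 5905/((6/17)**2) = 40435/501 + 5905/(36/289) = 40435/501 + 5905*(289/36) = 40435/501 + 1706545/36 = 285478235/6012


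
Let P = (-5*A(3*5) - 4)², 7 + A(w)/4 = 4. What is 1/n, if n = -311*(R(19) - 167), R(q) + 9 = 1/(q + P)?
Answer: 3155/172691769 ≈ 1.8270e-5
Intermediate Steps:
A(w) = -12 (A(w) = -28 + 4*4 = -28 + 16 = -12)
P = 3136 (P = (-5*(-12) - 4)² = (60 - 4)² = 56² = 3136)
R(q) = -9 + 1/(3136 + q) (R(q) = -9 + 1/(q + 3136) = -9 + 1/(3136 + q))
n = 172691769/3155 (n = -311*((-28223 - 9*19)/(3136 + 19) - 167) = -311*((-28223 - 171)/3155 - 167) = -311*((1/3155)*(-28394) - 167) = -311*(-28394/3155 - 167) = -311*(-555279/3155) = 172691769/3155 ≈ 54736.)
1/n = 1/(172691769/3155) = 3155/172691769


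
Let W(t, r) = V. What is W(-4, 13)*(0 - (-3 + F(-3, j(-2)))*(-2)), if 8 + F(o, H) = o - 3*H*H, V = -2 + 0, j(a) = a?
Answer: 104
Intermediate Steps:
V = -2
W(t, r) = -2
F(o, H) = -8 + o - 3*H² (F(o, H) = -8 + (o - 3*H*H) = -8 + (o - 3*H²) = -8 + o - 3*H²)
W(-4, 13)*(0 - (-3 + F(-3, j(-2)))*(-2)) = -2*(0 - (-3 + (-8 - 3 - 3*(-2)²))*(-2)) = -2*(0 - (-3 + (-8 - 3 - 3*4))*(-2)) = -2*(0 - (-3 + (-8 - 3 - 12))*(-2)) = -2*(0 - (-3 - 23)*(-2)) = -2*(0 - (-26)*(-2)) = -2*(0 - 1*52) = -2*(0 - 52) = -2*(-52) = 104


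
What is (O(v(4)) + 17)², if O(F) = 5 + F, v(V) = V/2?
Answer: 576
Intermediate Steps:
v(V) = V/2 (v(V) = V*(½) = V/2)
(O(v(4)) + 17)² = ((5 + (½)*4) + 17)² = ((5 + 2) + 17)² = (7 + 17)² = 24² = 576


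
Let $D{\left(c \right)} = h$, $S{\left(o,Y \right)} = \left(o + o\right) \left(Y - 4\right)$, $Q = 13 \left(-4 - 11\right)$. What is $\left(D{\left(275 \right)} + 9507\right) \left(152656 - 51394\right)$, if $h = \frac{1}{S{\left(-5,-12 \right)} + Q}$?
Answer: $\frac{4813474704}{5} \approx 9.627 \cdot 10^{8}$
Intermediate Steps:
$Q = -195$ ($Q = 13 \left(-15\right) = -195$)
$S{\left(o,Y \right)} = 2 o \left(-4 + Y\right)$
$h = - \frac{1}{35}$ ($h = \frac{1}{2 \left(-5\right) \left(-4 - 12\right) - 195} = \frac{1}{2 \left(-5\right) \left(-16\right) - 195} = \frac{1}{160 - 195} = \frac{1}{-35} = - \frac{1}{35} \approx -0.028571$)
$D{\left(c \right)} = - \frac{1}{35}$
$\left(D{\left(275 \right)} + 9507\right) \left(152656 - 51394\right) = \left(- \frac{1}{35} + 9507\right) \left(152656 - 51394\right) = \frac{332744}{35} \cdot 101262 = \frac{4813474704}{5}$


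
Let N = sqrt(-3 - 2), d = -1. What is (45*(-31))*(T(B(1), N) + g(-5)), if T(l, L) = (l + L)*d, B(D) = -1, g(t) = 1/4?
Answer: -6975/4 + 1395*I*sqrt(5) ≈ -1743.8 + 3119.3*I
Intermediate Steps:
g(t) = 1/4
N = I*sqrt(5) (N = sqrt(-5) = I*sqrt(5) ≈ 2.2361*I)
T(l, L) = -L - l (T(l, L) = (l + L)*(-1) = (L + l)*(-1) = -L - l)
(45*(-31))*(T(B(1), N) + g(-5)) = (45*(-31))*((-I*sqrt(5) - 1*(-1)) + 1/4) = -1395*((-I*sqrt(5) + 1) + 1/4) = -1395*((1 - I*sqrt(5)) + 1/4) = -1395*(5/4 - I*sqrt(5)) = -6975/4 + 1395*I*sqrt(5)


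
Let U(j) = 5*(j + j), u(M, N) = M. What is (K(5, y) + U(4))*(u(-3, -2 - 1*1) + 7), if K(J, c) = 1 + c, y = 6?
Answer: 188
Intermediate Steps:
U(j) = 10*j (U(j) = 5*(2*j) = 10*j)
(K(5, y) + U(4))*(u(-3, -2 - 1*1) + 7) = ((1 + 6) + 10*4)*(-3 + 7) = (7 + 40)*4 = 47*4 = 188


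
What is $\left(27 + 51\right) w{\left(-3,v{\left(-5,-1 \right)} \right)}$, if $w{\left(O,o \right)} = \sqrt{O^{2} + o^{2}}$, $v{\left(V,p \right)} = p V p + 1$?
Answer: $390$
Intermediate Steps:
$v{\left(V,p \right)} = 1 + V p^{2}$ ($v{\left(V,p \right)} = V p p + 1 = V p^{2} + 1 = 1 + V p^{2}$)
$\left(27 + 51\right) w{\left(-3,v{\left(-5,-1 \right)} \right)} = \left(27 + 51\right) \sqrt{\left(-3\right)^{2} + \left(1 - 5 \left(-1\right)^{2}\right)^{2}} = 78 \sqrt{9 + \left(1 - 5\right)^{2}} = 78 \sqrt{9 + \left(-4\right)^{2}} = 78 \sqrt{9 + 16} = 78 \sqrt{25} = 78 \cdot 5 = 390$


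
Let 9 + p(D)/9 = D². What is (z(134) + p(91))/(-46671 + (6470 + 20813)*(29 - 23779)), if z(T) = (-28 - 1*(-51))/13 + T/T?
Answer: -967860/8424232973 ≈ -0.00011489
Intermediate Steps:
z(T) = 36/13 (z(T) = (-28 + 51)*(1/13) + 1 = 23*(1/13) + 1 = 23/13 + 1 = 36/13)
p(D) = -81 + 9*D²
(z(134) + p(91))/(-46671 + (6470 + 20813)*(29 - 23779)) = (36/13 + (-81 + 9*91²))/(-46671 + (6470 + 20813)*(29 - 23779)) = (36/13 + (-81 + 9*8281))/(-46671 + 27283*(-23750)) = (36/13 + (-81 + 74529))/(-46671 - 647971250) = (36/13 + 74448)/(-648017921) = (967860/13)*(-1/648017921) = -967860/8424232973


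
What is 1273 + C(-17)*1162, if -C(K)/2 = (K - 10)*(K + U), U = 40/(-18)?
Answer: -1204883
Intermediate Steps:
U = -20/9 (U = 40*(-1/18) = -20/9 ≈ -2.2222)
C(K) = -2*(-10 + K)*(-20/9 + K) (C(K) = -2*(K - 10)*(K - 20/9) = -2*(-10 + K)*(-20/9 + K))
1273 + C(-17)*1162 = 1273 + (-400/9 - 2*(-17)**2 + (220/9)*(-17))*1162 = 1273 + (-400/9 - 2*289 - 3740/9)*1162 = 1273 + (-400/9 - 578 - 3740/9)*1162 = 1273 - 1038*1162 = 1273 - 1206156 = -1204883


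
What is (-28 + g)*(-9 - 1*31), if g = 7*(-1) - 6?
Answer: 1640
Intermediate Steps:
g = -13 (g = -7 - 6 = -13)
(-28 + g)*(-9 - 1*31) = (-28 - 13)*(-9 - 1*31) = -41*(-9 - 31) = -41*(-40) = 1640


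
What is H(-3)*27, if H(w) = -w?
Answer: 81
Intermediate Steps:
H(-3)*27 = -1*(-3)*27 = 3*27 = 81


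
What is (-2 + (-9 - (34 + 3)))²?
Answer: 2304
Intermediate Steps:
(-2 + (-9 - (34 + 3)))² = (-2 + (-9 - 1*37))² = (-2 + (-9 - 37))² = (-2 - 46)² = (-48)² = 2304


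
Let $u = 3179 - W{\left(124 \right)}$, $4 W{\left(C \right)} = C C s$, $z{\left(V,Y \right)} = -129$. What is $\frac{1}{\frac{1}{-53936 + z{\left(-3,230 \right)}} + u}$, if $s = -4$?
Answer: $\frac{54065}{1003176074} \approx 5.3894 \cdot 10^{-5}$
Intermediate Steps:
$W{\left(C \right)} = - C^{2}$ ($W{\left(C \right)} = \frac{C C \left(-4\right)}{4} = \frac{C^{2} \left(-4\right)}{4} = \frac{\left(-4\right) C^{2}}{4} = - C^{2}$)
$u = 18555$ ($u = 3179 - - 124^{2} = 3179 - \left(-1\right) 15376 = 3179 - -15376 = 3179 + 15376 = 18555$)
$\frac{1}{\frac{1}{-53936 + z{\left(-3,230 \right)}} + u} = \frac{1}{\frac{1}{-53936 - 129} + 18555} = \frac{1}{\frac{1}{-54065} + 18555} = \frac{1}{- \frac{1}{54065} + 18555} = \frac{1}{\frac{1003176074}{54065}} = \frac{54065}{1003176074}$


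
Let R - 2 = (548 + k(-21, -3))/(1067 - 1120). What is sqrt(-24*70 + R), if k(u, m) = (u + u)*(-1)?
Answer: 2*I*sqrt(1186193)/53 ≈ 41.099*I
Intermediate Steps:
k(u, m) = -2*u (k(u, m) = (2*u)*(-1) = -2*u)
R = -484/53 (R = 2 + (548 - 2*(-21))/(1067 - 1120) = 2 + (548 + 42)/(-53) = 2 + 590*(-1/53) = 2 - 590/53 = -484/53 ≈ -9.1321)
sqrt(-24*70 + R) = sqrt(-24*70 - 484/53) = sqrt(-1680 - 484/53) = sqrt(-89524/53) = 2*I*sqrt(1186193)/53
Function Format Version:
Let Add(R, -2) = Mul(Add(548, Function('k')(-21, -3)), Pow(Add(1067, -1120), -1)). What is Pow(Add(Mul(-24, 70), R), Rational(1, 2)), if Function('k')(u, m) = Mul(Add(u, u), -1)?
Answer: Mul(Rational(2, 53), I, Pow(1186193, Rational(1, 2))) ≈ Mul(41.099, I)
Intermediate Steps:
Function('k')(u, m) = Mul(-2, u) (Function('k')(u, m) = Mul(Mul(2, u), -1) = Mul(-2, u))
R = Rational(-484, 53) (R = Add(2, Mul(Add(548, Mul(-2, -21)), Pow(Add(1067, -1120), -1))) = Add(2, Mul(Add(548, 42), Pow(-53, -1))) = Add(2, Mul(590, Rational(-1, 53))) = Add(2, Rational(-590, 53)) = Rational(-484, 53) ≈ -9.1321)
Pow(Add(Mul(-24, 70), R), Rational(1, 2)) = Pow(Add(Mul(-24, 70), Rational(-484, 53)), Rational(1, 2)) = Pow(Add(-1680, Rational(-484, 53)), Rational(1, 2)) = Pow(Rational(-89524, 53), Rational(1, 2)) = Mul(Rational(2, 53), I, Pow(1186193, Rational(1, 2)))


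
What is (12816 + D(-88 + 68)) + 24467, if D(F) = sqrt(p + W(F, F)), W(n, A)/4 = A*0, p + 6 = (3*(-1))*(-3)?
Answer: 37283 + sqrt(3) ≈ 37285.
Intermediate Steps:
p = 3 (p = -6 + (3*(-1))*(-3) = -6 - 3*(-3) = -6 + 9 = 3)
W(n, A) = 0 (W(n, A) = 4*(A*0) = 4*0 = 0)
D(F) = sqrt(3) (D(F) = sqrt(3 + 0) = sqrt(3))
(12816 + D(-88 + 68)) + 24467 = (12816 + sqrt(3)) + 24467 = 37283 + sqrt(3)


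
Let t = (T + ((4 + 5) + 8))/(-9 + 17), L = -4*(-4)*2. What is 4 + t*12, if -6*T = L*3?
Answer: 11/2 ≈ 5.5000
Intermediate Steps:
L = 32 (L = 16*2 = 32)
T = -16 (T = -16*3/3 = -⅙*96 = -16)
t = ⅛ (t = (-16 + ((4 + 5) + 8))/(-9 + 17) = (-16 + (9 + 8))/8 = (-16 + 17)*(⅛) = 1*(⅛) = ⅛ ≈ 0.12500)
4 + t*12 = 4 + (⅛)*12 = 4 + 3/2 = 11/2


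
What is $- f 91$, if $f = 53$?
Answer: $-4823$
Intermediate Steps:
$- f 91 = - 53 \cdot 91 = \left(-1\right) 4823 = -4823$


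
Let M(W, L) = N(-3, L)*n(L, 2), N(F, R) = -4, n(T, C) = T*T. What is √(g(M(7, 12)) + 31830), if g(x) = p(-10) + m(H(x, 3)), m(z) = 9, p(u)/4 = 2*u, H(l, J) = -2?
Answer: √31759 ≈ 178.21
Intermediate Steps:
n(T, C) = T²
p(u) = 8*u (p(u) = 4*(2*u) = 8*u)
M(W, L) = -4*L²
g(x) = -71 (g(x) = 8*(-10) + 9 = -80 + 9 = -71)
√(g(M(7, 12)) + 31830) = √(-71 + 31830) = √31759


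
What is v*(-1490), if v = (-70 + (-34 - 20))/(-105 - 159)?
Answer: -23095/33 ≈ -699.85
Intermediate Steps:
v = 31/66 (v = (-70 - 54)/(-264) = -124*(-1/264) = 31/66 ≈ 0.46970)
v*(-1490) = (31/66)*(-1490) = -23095/33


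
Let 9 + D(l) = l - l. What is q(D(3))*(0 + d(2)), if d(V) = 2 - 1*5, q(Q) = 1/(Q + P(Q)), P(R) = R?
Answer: ⅙ ≈ 0.16667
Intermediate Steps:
D(l) = -9 (D(l) = -9 + (l - l) = -9 + 0 = -9)
q(Q) = 1/(2*Q) (q(Q) = 1/(Q + Q) = 1/(2*Q))
d(V) = -3 (d(V) = 2 - 5 = -3)
q(D(3))*(0 + d(2)) = ((½)/(-9))*(0 - 3) = ((½)*(-⅑))*(-3) = -1/18*(-3) = ⅙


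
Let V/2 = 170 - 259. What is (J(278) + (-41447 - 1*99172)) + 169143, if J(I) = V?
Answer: 28346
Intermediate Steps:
V = -178 (V = 2*(170 - 259) = 2*(-89) = -178)
J(I) = -178
(J(278) + (-41447 - 1*99172)) + 169143 = (-178 + (-41447 - 1*99172)) + 169143 = (-178 + (-41447 - 99172)) + 169143 = (-178 - 140619) + 169143 = -140797 + 169143 = 28346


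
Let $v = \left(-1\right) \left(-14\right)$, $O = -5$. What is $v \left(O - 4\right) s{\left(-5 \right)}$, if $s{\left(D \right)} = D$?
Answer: $630$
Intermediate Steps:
$v = 14$
$v \left(O - 4\right) s{\left(-5 \right)} = 14 \left(-5 - 4\right) \left(-5\right) = 14 \left(-9\right) \left(-5\right) = \left(-126\right) \left(-5\right) = 630$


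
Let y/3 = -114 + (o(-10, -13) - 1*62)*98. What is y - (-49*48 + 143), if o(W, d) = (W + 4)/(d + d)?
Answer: -211811/13 ≈ -16293.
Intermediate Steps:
o(W, d) = (4 + W)/(2*d) (o(W, d) = (4 + W)/((2*d)) = (4 + W)*(1/(2*d)) = (4 + W)/(2*d))
y = -240528/13 (y = 3*(-114 + ((1/2)*(4 - 10)/(-13) - 1*62)*98) = 3*(-114 + ((1/2)*(-1/13)*(-6) - 62)*98) = 3*(-114 + (3/13 - 62)*98) = 3*(-114 - 803/13*98) = 3*(-114 - 78694/13) = 3*(-80176/13) = -240528/13 ≈ -18502.)
y - (-49*48 + 143) = -240528/13 - (-49*48 + 143) = -240528/13 - (-2352 + 143) = -240528/13 - 1*(-2209) = -240528/13 + 2209 = -211811/13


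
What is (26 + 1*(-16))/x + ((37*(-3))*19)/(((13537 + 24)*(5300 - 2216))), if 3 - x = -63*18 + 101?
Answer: 34669693/3610643372 ≈ 0.0096021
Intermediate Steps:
x = 1036 (x = 3 - (-63*18 + 101) = 3 - (-1134 + 101) = 3 - 1*(-1033) = 3 + 1033 = 1036)
(26 + 1*(-16))/x + ((37*(-3))*19)/(((13537 + 24)*(5300 - 2216))) = (26 + 1*(-16))/1036 + ((37*(-3))*19)/(((13537 + 24)*(5300 - 2216))) = (26 - 16)*(1/1036) + (-111*19)/((13561*3084)) = 10*(1/1036) - 2109/41822124 = 5/518 - 2109*1/41822124 = 5/518 - 703/13940708 = 34669693/3610643372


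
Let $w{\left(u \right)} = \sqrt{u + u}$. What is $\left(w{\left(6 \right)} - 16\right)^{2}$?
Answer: $268 - 64 \sqrt{3} \approx 157.15$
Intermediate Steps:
$w{\left(u \right)} = \sqrt{2} \sqrt{u}$ ($w{\left(u \right)} = \sqrt{2 u} = \sqrt{2} \sqrt{u}$)
$\left(w{\left(6 \right)} - 16\right)^{2} = \left(\sqrt{2} \sqrt{6} - 16\right)^{2} = \left(2 \sqrt{3} - 16\right)^{2} = \left(-16 + 2 \sqrt{3}\right)^{2}$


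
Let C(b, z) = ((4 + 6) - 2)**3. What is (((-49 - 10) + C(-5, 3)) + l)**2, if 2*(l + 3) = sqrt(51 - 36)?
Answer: 810015/4 + 450*sqrt(15) ≈ 2.0425e+5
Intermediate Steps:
C(b, z) = 512 (C(b, z) = (10 - 2)**3 = 8**3 = 512)
l = -3 + sqrt(15)/2 (l = -3 + sqrt(51 - 36)/2 = -3 + sqrt(15)/2 ≈ -1.0635)
(((-49 - 10) + C(-5, 3)) + l)**2 = (((-49 - 10) + 512) + (-3 + sqrt(15)/2))**2 = ((-59 + 512) + (-3 + sqrt(15)/2))**2 = (453 + (-3 + sqrt(15)/2))**2 = (450 + sqrt(15)/2)**2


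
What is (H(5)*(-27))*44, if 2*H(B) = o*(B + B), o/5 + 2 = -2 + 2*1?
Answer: 59400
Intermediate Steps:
o = -10 (o = -10 + 5*(-2 + 2*1) = -10 + 5*(-2 + 2) = -10 + 5*0 = -10 + 0 = -10)
H(B) = -10*B (H(B) = (-10*(B + B))/2 = (-20*B)/2 = -10*B)
(H(5)*(-27))*44 = (-10*5*(-27))*44 = -50*(-27)*44 = 1350*44 = 59400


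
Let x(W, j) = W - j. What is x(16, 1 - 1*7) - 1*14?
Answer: 8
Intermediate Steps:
x(16, 1 - 1*7) - 1*14 = (16 - (1 - 1*7)) - 1*14 = (16 - (1 - 7)) - 14 = (16 - 1*(-6)) - 14 = (16 + 6) - 14 = 22 - 14 = 8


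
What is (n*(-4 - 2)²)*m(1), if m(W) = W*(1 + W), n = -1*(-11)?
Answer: 792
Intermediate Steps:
n = 11
(n*(-4 - 2)²)*m(1) = (11*(-4 - 2)²)*(1*(1 + 1)) = (11*(-6)²)*(1*2) = (11*36)*2 = 396*2 = 792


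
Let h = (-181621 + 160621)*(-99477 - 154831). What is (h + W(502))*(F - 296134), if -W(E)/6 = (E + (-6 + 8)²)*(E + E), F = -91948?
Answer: -2071356572556192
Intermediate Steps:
h = 5340468000 (h = -21000*(-254308) = 5340468000)
W(E) = -12*E*(4 + E) (W(E) = -6*(E + (-6 + 8)²)*(E + E) = -6*(E + 2²)*2*E = -6*(E + 4)*2*E = -6*(4 + E)*2*E = -12*E*(4 + E))
(h + W(502))*(F - 296134) = (5340468000 - 12*502*(4 + 502))*(-91948 - 296134) = (5340468000 - 12*502*506)*(-388082) = (5340468000 - 3048144)*(-388082) = 5337419856*(-388082) = -2071356572556192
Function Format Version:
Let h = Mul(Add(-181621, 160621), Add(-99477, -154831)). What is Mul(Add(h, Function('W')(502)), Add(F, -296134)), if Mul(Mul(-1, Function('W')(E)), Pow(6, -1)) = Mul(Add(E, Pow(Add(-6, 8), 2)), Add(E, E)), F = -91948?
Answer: -2071356572556192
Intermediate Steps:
h = 5340468000 (h = Mul(-21000, -254308) = 5340468000)
Function('W')(E) = Mul(-12, E, Add(4, E)) (Function('W')(E) = Mul(-6, Mul(Add(E, Pow(Add(-6, 8), 2)), Add(E, E))) = Mul(-6, Mul(Add(E, Pow(2, 2)), Mul(2, E))) = Mul(-6, Mul(Add(E, 4), Mul(2, E))) = Mul(-6, Mul(Add(4, E), Mul(2, E))) = Mul(-6, Mul(2, E, Add(4, E))) = Mul(-12, E, Add(4, E)))
Mul(Add(h, Function('W')(502)), Add(F, -296134)) = Mul(Add(5340468000, Mul(-12, 502, Add(4, 502))), Add(-91948, -296134)) = Mul(Add(5340468000, Mul(-12, 502, 506)), -388082) = Mul(Add(5340468000, -3048144), -388082) = Mul(5337419856, -388082) = -2071356572556192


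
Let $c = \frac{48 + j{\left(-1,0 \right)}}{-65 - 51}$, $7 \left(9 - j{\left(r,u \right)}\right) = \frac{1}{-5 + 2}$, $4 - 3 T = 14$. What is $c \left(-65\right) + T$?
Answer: $\frac{11625}{406} \approx 28.633$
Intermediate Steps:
$T = - \frac{10}{3}$ ($T = \frac{4}{3} - \frac{14}{3} = - \frac{10}{3} \approx -3.3333$)
$j{\left(r,u \right)} = \frac{190}{21}$ ($j{\left(r,u \right)} = 9 - \frac{1}{7 \left(-5 + 2\right)} = 9 - \frac{1}{7 \left(-3\right)} = 9 - - \frac{1}{21} = 9 + \frac{1}{21} = \frac{190}{21}$)
$c = - \frac{599}{1218}$ ($c = \frac{48 + \frac{190}{21}}{-65 - 51} = \frac{1198}{21 \left(-116\right)} = \frac{1198}{21} \left(- \frac{1}{116}\right) = - \frac{599}{1218} \approx -0.49179$)
$c \left(-65\right) + T = \left(- \frac{599}{1218}\right) \left(-65\right) - \frac{10}{3} = \frac{38935}{1218} - \frac{10}{3} = \frac{11625}{406}$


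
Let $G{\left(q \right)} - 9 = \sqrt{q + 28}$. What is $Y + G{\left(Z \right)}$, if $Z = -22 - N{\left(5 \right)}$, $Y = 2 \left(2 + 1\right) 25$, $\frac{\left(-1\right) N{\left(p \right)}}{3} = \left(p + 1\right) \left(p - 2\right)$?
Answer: $159 + 2 \sqrt{15} \approx 166.75$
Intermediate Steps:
$N{\left(p \right)} = - 3 \left(1 + p\right) \left(-2 + p\right)$ ($N{\left(p \right)} = - 3 \left(p + 1\right) \left(p - 2\right) = - 3 \left(1 + p\right) \left(-2 + p\right)$)
$Y = 150$ ($Y = 2 \cdot 3 \cdot 25 = 6 \cdot 25 = 150$)
$Z = 32$ ($Z = -22 - \left(6 - 3 \cdot 5^{2} + 3 \cdot 5\right) = -22 - \left(6 - 75 + 15\right) = -22 - -54 = -22 + 54 = 32$)
$G{\left(q \right)} = 9 + \sqrt{28 + q}$ ($G{\left(q \right)} = 9 + \sqrt{q + 28} = 9 + \sqrt{28 + q}$)
$Y + G{\left(Z \right)} = 150 + \left(9 + \sqrt{28 + 32}\right) = 150 + \left(9 + \sqrt{60}\right) = 150 + \left(9 + 2 \sqrt{15}\right) = 159 + 2 \sqrt{15}$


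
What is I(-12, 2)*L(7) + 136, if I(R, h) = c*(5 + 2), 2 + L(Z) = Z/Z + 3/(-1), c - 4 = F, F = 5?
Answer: -116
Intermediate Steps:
c = 9 (c = 4 + 5 = 9)
L(Z) = -4 (L(Z) = -2 + (Z/Z + 3/(-1)) = -2 + (1 + 3*(-1)) = -2 + (1 - 3) = -2 - 2 = -4)
I(R, h) = 63 (I(R, h) = 9*(5 + 2) = 9*7 = 63)
I(-12, 2)*L(7) + 136 = 63*(-4) + 136 = -252 + 136 = -116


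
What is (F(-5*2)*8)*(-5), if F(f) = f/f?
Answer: -40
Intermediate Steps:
F(f) = 1
(F(-5*2)*8)*(-5) = (1*8)*(-5) = 8*(-5) = -40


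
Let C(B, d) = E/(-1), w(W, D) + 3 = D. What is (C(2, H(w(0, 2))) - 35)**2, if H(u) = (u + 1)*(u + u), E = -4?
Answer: 961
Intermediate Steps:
w(W, D) = -3 + D
H(u) = 2*u*(1 + u) (H(u) = (1 + u)*(2*u) = 2*u*(1 + u))
C(B, d) = 4 (C(B, d) = -4/(-1) = -4*(-1) = 4)
(C(2, H(w(0, 2))) - 35)**2 = (4 - 35)**2 = (-31)**2 = 961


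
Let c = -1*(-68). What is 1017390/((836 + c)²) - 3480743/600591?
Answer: -1116741796999/245406287328 ≈ -4.5506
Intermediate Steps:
c = 68
1017390/((836 + c)²) - 3480743/600591 = 1017390/((836 + 68)²) - 3480743/600591 = 1017390/(904²) - 3480743*1/600591 = 1017390/817216 - 3480743/600591 = 1017390*(1/817216) - 3480743/600591 = 508695/408608 - 3480743/600591 = -1116741796999/245406287328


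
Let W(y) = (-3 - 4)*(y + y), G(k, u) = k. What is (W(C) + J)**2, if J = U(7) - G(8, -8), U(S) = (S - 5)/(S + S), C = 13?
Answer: 1766241/49 ≈ 36046.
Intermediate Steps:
W(y) = -14*y
U(S) = (-5 + S)/(2*S) (U(S) = (-5 + S)/((2*S)) = (-5 + S)*(1/(2*S)) = (-5 + S)/(2*S))
J = -55/7 (J = (1/2)*(-5 + 7)/7 - 1*8 = (1/2)*(1/7)*2 - 8 = 1/7 - 8 = -55/7 ≈ -7.8571)
(W(C) + J)**2 = (-14*13 - 55/7)**2 = (-182 - 55/7)**2 = (-1329/7)**2 = 1766241/49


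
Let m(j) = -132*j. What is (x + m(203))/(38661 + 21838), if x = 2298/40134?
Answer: -179238061/404677811 ≈ -0.44292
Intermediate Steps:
x = 383/6689 (x = 2298*(1/40134) = 383/6689 ≈ 0.057258)
(x + m(203))/(38661 + 21838) = (383/6689 - 132*203)/(38661 + 21838) = (383/6689 - 26796)/60499 = -179238061/6689*1/60499 = -179238061/404677811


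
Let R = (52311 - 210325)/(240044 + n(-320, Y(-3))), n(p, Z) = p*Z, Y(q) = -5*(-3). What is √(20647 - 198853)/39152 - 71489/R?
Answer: 8408679158/79007 + I*√178206/39152 ≈ 1.0643e+5 + 0.010782*I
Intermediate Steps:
Y(q) = 15
n(p, Z) = Z*p
R = -79007/117622 (R = (52311 - 210325)/(240044 + 15*(-320)) = -158014/(240044 - 4800) = -158014/235244 = -158014*1/235244 = -79007/117622 ≈ -0.67170)
√(20647 - 198853)/39152 - 71489/R = √(20647 - 198853)/39152 - 71489/(-79007/117622) = √(-178206)*(1/39152) - 71489*(-117622/79007) = (I*√178206)*(1/39152) + 8408679158/79007 = I*√178206/39152 + 8408679158/79007 = 8408679158/79007 + I*√178206/39152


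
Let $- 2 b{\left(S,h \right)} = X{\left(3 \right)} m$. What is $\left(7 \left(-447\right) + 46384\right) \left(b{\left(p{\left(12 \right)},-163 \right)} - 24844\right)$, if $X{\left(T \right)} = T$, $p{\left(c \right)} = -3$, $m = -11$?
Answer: $- \frac{2147827025}{2} \approx -1.0739 \cdot 10^{9}$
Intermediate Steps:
$b{\left(S,h \right)} = \frac{33}{2}$ ($b{\left(S,h \right)} = - \frac{3 \left(-11\right)}{2} = \left(- \frac{1}{2}\right) \left(-33\right) = \frac{33}{2}$)
$\left(7 \left(-447\right) + 46384\right) \left(b{\left(p{\left(12 \right)},-163 \right)} - 24844\right) = \left(7 \left(-447\right) + 46384\right) \left(\frac{33}{2} - 24844\right) = \left(-3129 + 46384\right) \left(- \frac{49655}{2}\right) = 43255 \left(- \frac{49655}{2}\right) = - \frac{2147827025}{2}$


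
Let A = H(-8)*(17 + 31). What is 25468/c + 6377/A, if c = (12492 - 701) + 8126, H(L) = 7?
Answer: 6455617/318672 ≈ 20.258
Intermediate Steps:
A = 336 (A = 7*(17 + 31) = 7*48 = 336)
c = 19917 (c = 11791 + 8126 = 19917)
25468/c + 6377/A = 25468/19917 + 6377/336 = 25468*(1/19917) + 6377*(1/336) = 25468/19917 + 911/48 = 6455617/318672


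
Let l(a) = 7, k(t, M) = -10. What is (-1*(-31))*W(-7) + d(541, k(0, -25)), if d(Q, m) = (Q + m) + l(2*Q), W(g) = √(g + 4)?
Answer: 538 + 31*I*√3 ≈ 538.0 + 53.694*I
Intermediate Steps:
W(g) = √(4 + g)
d(Q, m) = 7 + Q + m (d(Q, m) = (Q + m) + 7 = 7 + Q + m)
(-1*(-31))*W(-7) + d(541, k(0, -25)) = (-1*(-31))*√(4 - 7) + (7 + 541 - 10) = 31*√(-3) + 538 = 31*(I*√3) + 538 = 31*I*√3 + 538 = 538 + 31*I*√3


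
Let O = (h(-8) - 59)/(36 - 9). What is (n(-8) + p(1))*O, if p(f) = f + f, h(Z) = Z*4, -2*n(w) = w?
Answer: -182/9 ≈ -20.222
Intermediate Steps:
n(w) = -w/2
h(Z) = 4*Z
p(f) = 2*f
O = -91/27 (O = (4*(-8) - 59)/(36 - 9) = (-32 - 59)/27 = -91*1/27 = -91/27 ≈ -3.3704)
(n(-8) + p(1))*O = (-1/2*(-8) + 2*1)*(-91/27) = (4 + 2)*(-91/27) = 6*(-91/27) = -182/9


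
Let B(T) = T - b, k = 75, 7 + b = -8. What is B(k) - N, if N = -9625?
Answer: 9715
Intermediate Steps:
b = -15 (b = -7 - 8 = -15)
B(T) = 15 + T (B(T) = T - 1*(-15) = T + 15 = 15 + T)
B(k) - N = (15 + 75) - 1*(-9625) = 90 + 9625 = 9715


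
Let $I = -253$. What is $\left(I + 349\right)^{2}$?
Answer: $9216$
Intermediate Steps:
$\left(I + 349\right)^{2} = \left(-253 + 349\right)^{2} = 96^{2} = 9216$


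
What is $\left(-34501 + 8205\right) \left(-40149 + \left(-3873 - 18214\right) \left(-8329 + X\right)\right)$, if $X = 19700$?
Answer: $6605329738096$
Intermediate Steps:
$\left(-34501 + 8205\right) \left(-40149 + \left(-3873 - 18214\right) \left(-8329 + X\right)\right) = \left(-34501 + 8205\right) \left(-40149 + \left(-3873 - 18214\right) \left(-8329 + 19700\right)\right) = - 26296 \left(-40149 - 251151277\right) = \left(-26296\right) \left(-251191426\right) = 6605329738096$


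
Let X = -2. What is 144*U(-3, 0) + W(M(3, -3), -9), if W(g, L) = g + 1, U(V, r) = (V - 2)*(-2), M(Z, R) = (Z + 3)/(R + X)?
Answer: 7199/5 ≈ 1439.8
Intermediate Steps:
M(Z, R) = (3 + Z)/(-2 + R) (M(Z, R) = (Z + 3)/(R - 2) = (3 + Z)/(-2 + R))
U(V, r) = 4 - 2*V (U(V, r) = (-2 + V)*(-2) = 4 - 2*V)
W(g, L) = 1 + g
144*U(-3, 0) + W(M(3, -3), -9) = 144*(4 - 2*(-3)) + (1 + (3 + 3)/(-2 - 3)) = 144*(4 + 6) + (1 + 6/(-5)) = 144*10 + (1 - ⅕*6) = 1440 + (1 - 6/5) = 1440 - ⅕ = 7199/5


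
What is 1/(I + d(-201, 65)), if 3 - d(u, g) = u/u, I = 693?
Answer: 1/695 ≈ 0.0014388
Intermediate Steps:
d(u, g) = 2 (d(u, g) = 3 - u/u = 3 - 1*1 = 3 - 1 = 2)
1/(I + d(-201, 65)) = 1/(693 + 2) = 1/695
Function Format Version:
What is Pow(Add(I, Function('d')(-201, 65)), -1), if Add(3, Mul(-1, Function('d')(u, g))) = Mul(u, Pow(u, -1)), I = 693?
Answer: Rational(1, 695) ≈ 0.0014388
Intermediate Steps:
Function('d')(u, g) = 2 (Function('d')(u, g) = Add(3, Mul(-1, Mul(u, Pow(u, -1)))) = Add(3, Mul(-1, 1)) = Add(3, -1) = 2)
Pow(Add(I, Function('d')(-201, 65)), -1) = Pow(Add(693, 2), -1) = Pow(695, -1) = Rational(1, 695)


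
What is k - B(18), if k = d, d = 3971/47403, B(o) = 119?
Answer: -5636986/47403 ≈ -118.92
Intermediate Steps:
d = 3971/47403 (d = 3971*(1/47403) = 3971/47403 ≈ 0.083771)
k = 3971/47403 ≈ 0.083771
k - B(18) = 3971/47403 - 1*119 = 3971/47403 - 119 = -5636986/47403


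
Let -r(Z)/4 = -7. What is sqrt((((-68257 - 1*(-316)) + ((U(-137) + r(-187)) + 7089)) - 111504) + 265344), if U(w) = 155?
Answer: sqrt(93171) ≈ 305.24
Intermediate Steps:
r(Z) = 28 (r(Z) = -4*(-7) = 28)
sqrt((((-68257 - 1*(-316)) + ((U(-137) + r(-187)) + 7089)) - 111504) + 265344) = sqrt((((-68257 - 1*(-316)) + ((155 + 28) + 7089)) - 111504) + 265344) = sqrt((((-68257 + 316) + (183 + 7089)) - 111504) + 265344) = sqrt(((-67941 + 7272) - 111504) + 265344) = sqrt((-60669 - 111504) + 265344) = sqrt(-172173 + 265344) = sqrt(93171)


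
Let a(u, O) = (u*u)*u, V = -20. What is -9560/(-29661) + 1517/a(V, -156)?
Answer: 31484263/237288000 ≈ 0.13268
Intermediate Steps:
a(u, O) = u³ (a(u, O) = u²*u = u³)
-9560/(-29661) + 1517/a(V, -156) = -9560/(-29661) + 1517/((-20)³) = -9560*(-1/29661) + 1517/(-8000) = 9560/29661 + 1517*(-1/8000) = 9560/29661 - 1517/8000 = 31484263/237288000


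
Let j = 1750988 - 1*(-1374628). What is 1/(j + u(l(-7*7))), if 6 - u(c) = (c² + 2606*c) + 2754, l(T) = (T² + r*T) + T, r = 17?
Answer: -1/3143007 ≈ -3.1817e-7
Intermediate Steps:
l(T) = T² + 18*T (l(T) = (T² + 17*T) + T = T² + 18*T)
u(c) = -2748 - c² - 2606*c (u(c) = 6 - ((c² + 2606*c) + 2754) = 6 - (2754 + c² + 2606*c) = 6 + (-2754 - c² - 2606*c) = -2748 - c² - 2606*c)
j = 3125616 (j = 1750988 + 1374628 = 3125616)
1/(j + u(l(-7*7))) = 1/(3125616 + (-2748 - ((-7*7)*(18 - 7*7))² - 2606*(-7*7)*(18 - 7*7))) = 1/(3125616 + (-2748 - (-49*(18 - 49))² - (-127694)*(18 - 49))) = 1/(3125616 + (-2748 - (-49*(-31))² - (-127694)*(-31))) = 1/(3125616 + (-2748 - 1*1519² - 2606*1519)) = 1/(3125616 + (-2748 - 1*2307361 - 3958514)) = 1/(3125616 + (-2748 - 2307361 - 3958514)) = 1/(3125616 - 6268623) = 1/(-3143007) = -1/3143007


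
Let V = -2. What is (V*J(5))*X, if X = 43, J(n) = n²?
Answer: -2150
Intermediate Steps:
(V*J(5))*X = -2*5²*43 = -2*25*43 = -50*43 = -2150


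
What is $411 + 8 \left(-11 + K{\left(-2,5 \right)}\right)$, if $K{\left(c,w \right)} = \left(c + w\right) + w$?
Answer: $387$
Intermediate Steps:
$K{\left(c,w \right)} = c + 2 w$
$411 + 8 \left(-11 + K{\left(-2,5 \right)}\right) = 411 + 8 \left(-11 + \left(-2 + 2 \cdot 5\right)\right) = 411 + 8 \left(-11 + \left(-2 + 10\right)\right) = 411 + 8 \left(-11 + 8\right) = 411 + 8 \left(-3\right) = 411 - 24 = 387$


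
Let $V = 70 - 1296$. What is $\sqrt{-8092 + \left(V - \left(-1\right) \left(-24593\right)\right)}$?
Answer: $i \sqrt{33911} \approx 184.15 i$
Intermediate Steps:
$V = -1226$ ($V = 70 - 1296 = -1226$)
$\sqrt{-8092 + \left(V - \left(-1\right) \left(-24593\right)\right)} = \sqrt{-8092 - \left(1226 - -24593\right)} = \sqrt{-8092 - 25819} = \sqrt{-33911} = i \sqrt{33911}$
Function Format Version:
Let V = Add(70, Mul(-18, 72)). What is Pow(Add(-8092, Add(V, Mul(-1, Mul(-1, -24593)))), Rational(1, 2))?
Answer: Mul(I, Pow(33911, Rational(1, 2))) ≈ Mul(184.15, I)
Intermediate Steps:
V = -1226 (V = Add(70, -1296) = -1226)
Pow(Add(-8092, Add(V, Mul(-1, Mul(-1, -24593)))), Rational(1, 2)) = Pow(Add(-8092, Add(-1226, Mul(-1, Mul(-1, -24593)))), Rational(1, 2)) = Pow(Add(-8092, Add(-1226, Mul(-1, 24593))), Rational(1, 2)) = Pow(Add(-8092, Add(-1226, -24593)), Rational(1, 2)) = Pow(Add(-8092, -25819), Rational(1, 2)) = Pow(-33911, Rational(1, 2)) = Mul(I, Pow(33911, Rational(1, 2)))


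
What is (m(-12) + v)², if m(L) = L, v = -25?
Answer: 1369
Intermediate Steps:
(m(-12) + v)² = (-12 - 25)² = (-37)² = 1369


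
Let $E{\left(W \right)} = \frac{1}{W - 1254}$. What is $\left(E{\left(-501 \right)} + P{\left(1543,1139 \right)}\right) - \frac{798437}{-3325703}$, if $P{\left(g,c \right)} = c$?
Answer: $\frac{349962911293}{307189935} \approx 1139.2$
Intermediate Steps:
$E{\left(W \right)} = \frac{1}{-1254 + W}$
$\left(E{\left(-501 \right)} + P{\left(1543,1139 \right)}\right) - \frac{798437}{-3325703} = \left(\frac{1}{-1254 - 501} + 1139\right) - \frac{798437}{-3325703} = \left(\frac{1}{-1755} + 1139\right) - - \frac{42023}{175037} = \left(- \frac{1}{1755} + 1139\right) + \frac{42023}{175037} = \frac{1998944}{1755} + \frac{42023}{175037} = \frac{349962911293}{307189935}$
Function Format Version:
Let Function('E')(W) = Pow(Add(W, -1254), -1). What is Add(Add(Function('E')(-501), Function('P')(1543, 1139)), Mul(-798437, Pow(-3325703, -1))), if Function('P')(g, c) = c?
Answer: Rational(349962911293, 307189935) ≈ 1139.2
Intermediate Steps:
Function('E')(W) = Pow(Add(-1254, W), -1)
Add(Add(Function('E')(-501), Function('P')(1543, 1139)), Mul(-798437, Pow(-3325703, -1))) = Add(Add(Pow(Add(-1254, -501), -1), 1139), Mul(-798437, Pow(-3325703, -1))) = Add(Add(Pow(-1755, -1), 1139), Mul(-798437, Rational(-1, 3325703))) = Add(Add(Rational(-1, 1755), 1139), Rational(42023, 175037)) = Add(Rational(1998944, 1755), Rational(42023, 175037)) = Rational(349962911293, 307189935)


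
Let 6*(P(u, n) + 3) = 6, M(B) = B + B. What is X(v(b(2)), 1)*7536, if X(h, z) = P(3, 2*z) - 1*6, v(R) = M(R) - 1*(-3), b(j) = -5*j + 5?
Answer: -60288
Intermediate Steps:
M(B) = 2*B
b(j) = 5 - 5*j
P(u, n) = -2 (P(u, n) = -3 + (⅙)*6 = -3 + 1 = -2)
v(R) = 3 + 2*R (v(R) = 2*R - 1*(-3) = 2*R + 3 = 3 + 2*R)
X(h, z) = -8 (X(h, z) = -2 - 1*6 = -2 - 6 = -8)
X(v(b(2)), 1)*7536 = -8*7536 = -60288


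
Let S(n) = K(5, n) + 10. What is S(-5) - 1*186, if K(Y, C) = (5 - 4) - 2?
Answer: -177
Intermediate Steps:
K(Y, C) = -1 (K(Y, C) = 1 - 2 = -1)
S(n) = 9 (S(n) = -1 + 10 = 9)
S(-5) - 1*186 = 9 - 1*186 = 9 - 186 = -177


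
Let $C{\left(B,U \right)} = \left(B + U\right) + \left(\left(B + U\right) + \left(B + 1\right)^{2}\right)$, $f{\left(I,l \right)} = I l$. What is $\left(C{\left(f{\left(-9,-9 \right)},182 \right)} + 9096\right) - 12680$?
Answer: $3666$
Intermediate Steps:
$C{\left(B,U \right)} = \left(1 + B\right)^{2} + 2 B + 2 U$ ($C{\left(B,U \right)} = \left(B + U\right) + \left(\left(B + U\right) + \left(1 + B\right)^{2}\right) = \left(B + U\right) + \left(B + U + \left(1 + B\right)^{2}\right) = \left(1 + B\right)^{2} + 2 B + 2 U$)
$\left(C{\left(f{\left(-9,-9 \right)},182 \right)} + 9096\right) - 12680 = \left(\left(\left(1 - -81\right)^{2} + 2 \left(\left(-9\right) \left(-9\right)\right) + 2 \cdot 182\right) + 9096\right) - 12680 = \left(\left(\left(1 + 81\right)^{2} + 2 \cdot 81 + 364\right) + 9096\right) - 12680 = \left(\left(82^{2} + 162 + 364\right) + 9096\right) - 12680 = \left(\left(6724 + 162 + 364\right) + 9096\right) - 12680 = \left(7250 + 9096\right) - 12680 = 16346 - 12680 = 3666$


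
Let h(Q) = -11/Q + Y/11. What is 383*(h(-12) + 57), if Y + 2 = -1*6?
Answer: 2891267/132 ≈ 21904.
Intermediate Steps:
Y = -8 (Y = -2 - 1*6 = -2 - 6 = -8)
h(Q) = -8/11 - 11/Q (h(Q) = -11/Q - 8/11 = -8/11 - 11/Q)
383*(h(-12) + 57) = 383*((-8/11 - 11/(-12)) + 57) = 383*((-8/11 - 11*(-1/12)) + 57) = 383*((-8/11 + 11/12) + 57) = 383*(25/132 + 57) = 383*(7549/132) = 2891267/132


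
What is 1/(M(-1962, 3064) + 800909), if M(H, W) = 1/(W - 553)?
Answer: 2511/2011082500 ≈ 1.2486e-6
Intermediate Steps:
M(H, W) = 1/(-553 + W)
1/(M(-1962, 3064) + 800909) = 1/(1/(-553 + 3064) + 800909) = 1/(1/2511 + 800909) = 1/(2011082500/2511) = 2511/2011082500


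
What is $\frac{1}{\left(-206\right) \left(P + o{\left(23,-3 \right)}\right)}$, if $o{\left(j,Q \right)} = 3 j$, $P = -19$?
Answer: $- \frac{1}{10300} \approx -9.7087 \cdot 10^{-5}$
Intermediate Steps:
$\frac{1}{\left(-206\right) \left(P + o{\left(23,-3 \right)}\right)} = \frac{1}{\left(-206\right) \left(-19 + 3 \cdot 23\right)} = \frac{1}{\left(-206\right) \left(-19 + 69\right)} = \frac{1}{\left(-206\right) 50} = \frac{1}{-10300} = - \frac{1}{10300}$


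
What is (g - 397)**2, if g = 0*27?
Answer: 157609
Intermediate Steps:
g = 0
(g - 397)**2 = (0 - 397)**2 = (-397)**2 = 157609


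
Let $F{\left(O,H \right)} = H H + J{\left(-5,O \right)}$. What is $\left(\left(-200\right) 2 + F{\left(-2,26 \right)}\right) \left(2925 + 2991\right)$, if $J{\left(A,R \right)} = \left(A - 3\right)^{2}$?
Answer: $2011440$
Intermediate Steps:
$J{\left(A,R \right)} = \left(-3 + A\right)^{2}$
$F{\left(O,H \right)} = 64 + H^{2}$ ($F{\left(O,H \right)} = H H + \left(-3 - 5\right)^{2} = H^{2} + \left(-8\right)^{2} = H^{2} + 64 = 64 + H^{2}$)
$\left(\left(-200\right) 2 + F{\left(-2,26 \right)}\right) \left(2925 + 2991\right) = \left(\left(-200\right) 2 + \left(64 + 26^{2}\right)\right) \left(2925 + 2991\right) = \left(-400 + \left(64 + 676\right)\right) 5916 = \left(-400 + 740\right) 5916 = 340 \cdot 5916 = 2011440$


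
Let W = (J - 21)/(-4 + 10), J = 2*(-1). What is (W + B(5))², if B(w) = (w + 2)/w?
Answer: 5329/900 ≈ 5.9211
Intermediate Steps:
B(w) = (2 + w)/w
J = -2
W = -23/6 (W = (-2 - 21)/(-4 + 10) = -23/6 ≈ -3.8333)
(W + B(5))² = (-23/6 + (2 + 5)/5)² = (-23/6 + (⅕)*7)² = (-23/6 + 7/5)² = (-73/30)² = 5329/900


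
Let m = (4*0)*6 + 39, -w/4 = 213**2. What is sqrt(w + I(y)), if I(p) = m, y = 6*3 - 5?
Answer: I*sqrt(181437) ≈ 425.95*I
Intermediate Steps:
w = -181476 (w = -4*213**2 = -4*45369 = -181476)
m = 39 (m = 0*6 + 39 = 0 + 39 = 39)
y = 13 (y = 18 - 5 = 13)
I(p) = 39
sqrt(w + I(y)) = sqrt(-181476 + 39) = sqrt(-181437) = I*sqrt(181437)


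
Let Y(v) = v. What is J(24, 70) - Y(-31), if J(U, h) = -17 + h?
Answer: 84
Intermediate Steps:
J(24, 70) - Y(-31) = (-17 + 70) - 1*(-31) = 53 + 31 = 84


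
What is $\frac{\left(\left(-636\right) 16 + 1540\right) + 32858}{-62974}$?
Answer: $- \frac{12111}{31487} \approx -0.38463$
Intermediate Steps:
$\frac{\left(\left(-636\right) 16 + 1540\right) + 32858}{-62974} = \left(\left(-10176 + 1540\right) + 32858\right) \left(- \frac{1}{62974}\right) = \left(-8636 + 32858\right) \left(- \frac{1}{62974}\right) = 24222 \left(- \frac{1}{62974}\right) = - \frac{12111}{31487}$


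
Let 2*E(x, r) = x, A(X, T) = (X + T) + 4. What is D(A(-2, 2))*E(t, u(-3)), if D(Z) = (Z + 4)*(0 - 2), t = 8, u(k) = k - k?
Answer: -64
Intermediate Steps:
u(k) = 0
A(X, T) = 4 + T + X (A(X, T) = (T + X) + 4 = 4 + T + X)
E(x, r) = x/2
D(Z) = -8 - 2*Z (D(Z) = (4 + Z)*(-2) = -8 - 2*Z)
D(A(-2, 2))*E(t, u(-3)) = (-8 - 2*(4 + 2 - 2))*((1/2)*8) = (-8 - 2*4)*4 = (-8 - 8)*4 = -16*4 = -64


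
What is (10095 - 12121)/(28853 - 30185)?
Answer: 1013/666 ≈ 1.5210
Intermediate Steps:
(10095 - 12121)/(28853 - 30185) = -2026/(-1332) = -2026*(-1/1332) = 1013/666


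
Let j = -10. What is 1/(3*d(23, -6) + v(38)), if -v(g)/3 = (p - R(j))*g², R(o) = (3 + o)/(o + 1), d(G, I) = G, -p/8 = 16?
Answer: 3/1673803 ≈ 1.7923e-6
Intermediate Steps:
p = -128 (p = -8*16 = -128)
R(o) = (3 + o)/(1 + o)
v(g) = 1159*g²/3 (v(g) = -3*(-128 - (3 - 10)/(1 - 10))*g² = -3*(-128 - (-7)/(-9))*g² = -3*(-128 - (-1)*(-7)/9)*g² = -3*(-128 - 1*7/9)*g² = -3*(-128 - 7/9)*g² = -(-1159)*g²/3 = 1159*g²/3)
1/(3*d(23, -6) + v(38)) = 1/(3*23 + (1159/3)*38²) = 1/(69 + (1159/3)*1444) = 1/(69 + 1673596/3) = 1/(1673803/3) = 3/1673803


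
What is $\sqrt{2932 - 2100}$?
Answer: $8 \sqrt{13} \approx 28.844$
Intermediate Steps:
$\sqrt{2932 - 2100} = \sqrt{832} = 8 \sqrt{13}$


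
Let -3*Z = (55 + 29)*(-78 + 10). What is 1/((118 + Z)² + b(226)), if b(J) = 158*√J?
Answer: 1022121/4178923944098 - 79*√226/8357847888196 ≈ 2.4445e-7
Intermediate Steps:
Z = 1904 (Z = -(55 + 29)*(-78 + 10)/3 = -28*(-68) = -⅓*(-5712) = 1904)
1/((118 + Z)² + b(226)) = 1/((118 + 1904)² + 158*√226) = 1/(2022² + 158*√226) = 1/(4088484 + 158*√226)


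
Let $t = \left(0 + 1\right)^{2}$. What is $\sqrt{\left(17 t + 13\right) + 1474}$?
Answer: $4 \sqrt{94} \approx 38.781$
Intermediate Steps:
$t = 1$ ($t = 1^{2} = 1$)
$\sqrt{\left(17 t + 13\right) + 1474} = \sqrt{\left(17 \cdot 1 + 13\right) + 1474} = \sqrt{\left(17 + 13\right) + 1474} = \sqrt{30 + 1474} = \sqrt{1504} = 4 \sqrt{94}$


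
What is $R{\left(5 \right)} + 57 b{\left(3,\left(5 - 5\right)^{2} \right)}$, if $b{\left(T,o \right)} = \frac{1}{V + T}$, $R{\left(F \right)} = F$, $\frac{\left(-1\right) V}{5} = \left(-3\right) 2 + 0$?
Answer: $\frac{74}{11} \approx 6.7273$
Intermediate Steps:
$V = 30$ ($V = - 5 \left(\left(-3\right) 2 + 0\right) = - 5 \left(-6 + 0\right) = \left(-5\right) \left(-6\right) = 30$)
$b{\left(T,o \right)} = \frac{1}{30 + T}$
$R{\left(5 \right)} + 57 b{\left(3,\left(5 - 5\right)^{2} \right)} = 5 + \frac{57}{30 + 3} = 5 + \frac{57}{33} = 5 + 57 \cdot \frac{1}{33} = 5 + \frac{19}{11} = \frac{74}{11}$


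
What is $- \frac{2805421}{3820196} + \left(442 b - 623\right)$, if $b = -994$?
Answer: $- \frac{1680778259737}{3820196} \approx -4.3997 \cdot 10^{5}$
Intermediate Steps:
$- \frac{2805421}{3820196} + \left(442 b - 623\right) = - \frac{2805421}{3820196} + \left(442 \left(-994\right) - 623\right) = \left(-2805421\right) \frac{1}{3820196} - 439971 = - \frac{2805421}{3820196} - 439971 = - \frac{1680778259737}{3820196}$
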